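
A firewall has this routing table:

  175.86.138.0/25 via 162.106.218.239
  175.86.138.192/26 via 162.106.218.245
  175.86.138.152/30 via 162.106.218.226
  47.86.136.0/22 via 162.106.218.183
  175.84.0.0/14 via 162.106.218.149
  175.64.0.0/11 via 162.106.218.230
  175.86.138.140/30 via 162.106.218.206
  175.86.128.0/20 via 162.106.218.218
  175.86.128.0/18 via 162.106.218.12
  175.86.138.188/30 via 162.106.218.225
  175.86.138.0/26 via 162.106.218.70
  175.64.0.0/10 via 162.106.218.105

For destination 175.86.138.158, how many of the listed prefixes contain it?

5

Prefixes containing 175.86.138.158:
  175.64.0.0/10 (175.64.0.0 - 175.127.255.255)
  175.64.0.0/11 (175.64.0.0 - 175.95.255.255)
  175.84.0.0/14 (175.84.0.0 - 175.87.255.255)
  175.86.128.0/18 (175.86.128.0 - 175.86.191.255)
  175.86.128.0/20 (175.86.128.0 - 175.86.143.255)
Total matching entries: 5.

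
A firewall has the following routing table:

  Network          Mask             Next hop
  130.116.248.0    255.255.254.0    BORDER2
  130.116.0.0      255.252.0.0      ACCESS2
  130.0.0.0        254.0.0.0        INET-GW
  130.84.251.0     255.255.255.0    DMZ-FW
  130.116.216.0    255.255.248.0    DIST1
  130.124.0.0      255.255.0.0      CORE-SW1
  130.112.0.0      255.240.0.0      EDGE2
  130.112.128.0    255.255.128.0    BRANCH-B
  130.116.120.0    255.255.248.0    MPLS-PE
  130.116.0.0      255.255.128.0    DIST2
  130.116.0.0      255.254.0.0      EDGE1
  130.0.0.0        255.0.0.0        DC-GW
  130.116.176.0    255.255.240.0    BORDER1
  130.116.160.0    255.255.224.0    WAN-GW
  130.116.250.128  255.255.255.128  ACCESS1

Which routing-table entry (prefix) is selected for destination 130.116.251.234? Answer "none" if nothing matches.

Entries matching 130.116.251.234:
  130.0.0.0/7 (130.0.0.0 - 131.255.255.255)
  130.0.0.0/8 (130.0.0.0 - 130.255.255.255)
  130.112.0.0/12 (130.112.0.0 - 130.127.255.255)
  130.116.0.0/14 (130.116.0.0 - 130.119.255.255)
  130.116.0.0/15 (130.116.0.0 - 130.117.255.255)
Most specific is 130.116.0.0/15.

130.116.0.0/15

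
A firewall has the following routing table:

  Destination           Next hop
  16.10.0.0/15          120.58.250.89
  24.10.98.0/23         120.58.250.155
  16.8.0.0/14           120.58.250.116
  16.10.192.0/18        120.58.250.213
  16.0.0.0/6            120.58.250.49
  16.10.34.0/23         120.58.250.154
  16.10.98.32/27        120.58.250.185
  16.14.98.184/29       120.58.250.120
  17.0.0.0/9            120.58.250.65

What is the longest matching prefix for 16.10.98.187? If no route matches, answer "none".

Entries matching 16.10.98.187:
  16.0.0.0/6 (16.0.0.0 - 19.255.255.255)
  16.8.0.0/14 (16.8.0.0 - 16.11.255.255)
  16.10.0.0/15 (16.10.0.0 - 16.11.255.255)
Most specific is 16.10.0.0/15.

16.10.0.0/15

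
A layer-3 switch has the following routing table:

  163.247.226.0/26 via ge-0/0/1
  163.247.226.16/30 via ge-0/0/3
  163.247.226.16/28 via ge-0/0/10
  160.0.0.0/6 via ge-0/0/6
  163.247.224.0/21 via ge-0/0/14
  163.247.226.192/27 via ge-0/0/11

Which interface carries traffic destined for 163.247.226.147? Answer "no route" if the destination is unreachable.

Routes whose prefix contains 163.247.226.147:
  160.0.0.0/6 (160.0.0.0 - 163.255.255.255) -> ge-0/0/6
  163.247.224.0/21 (163.247.224.0 - 163.247.231.255) -> ge-0/0/14
More-specific entries that do NOT match:
  163.247.226.16/30 (163.247.226.16 - 163.247.226.19) does not contain 163.247.226.147
  163.247.226.16/28 (163.247.226.16 - 163.247.226.31) does not contain 163.247.226.147
  163.247.226.192/27 (163.247.226.192 - 163.247.226.223) does not contain 163.247.226.147
  163.247.226.0/26 (163.247.226.0 - 163.247.226.63) does not contain 163.247.226.147
Longest matching prefix is /21 -> interface ge-0/0/14.

ge-0/0/14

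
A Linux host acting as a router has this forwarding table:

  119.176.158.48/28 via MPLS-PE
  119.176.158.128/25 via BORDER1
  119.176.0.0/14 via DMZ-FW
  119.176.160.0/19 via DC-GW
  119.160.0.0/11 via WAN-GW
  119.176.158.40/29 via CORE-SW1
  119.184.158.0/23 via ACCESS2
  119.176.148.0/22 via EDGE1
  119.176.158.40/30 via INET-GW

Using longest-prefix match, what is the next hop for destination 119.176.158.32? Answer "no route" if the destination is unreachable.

Routes whose prefix contains 119.176.158.32:
  119.160.0.0/11 (119.160.0.0 - 119.191.255.255) -> WAN-GW
  119.176.0.0/14 (119.176.0.0 - 119.179.255.255) -> DMZ-FW
More-specific entries that do NOT match:
  119.176.158.40/30 (119.176.158.40 - 119.176.158.43) does not contain 119.176.158.32
  119.176.158.40/29 (119.176.158.40 - 119.176.158.47) does not contain 119.176.158.32
  119.176.158.48/28 (119.176.158.48 - 119.176.158.63) does not contain 119.176.158.32
  119.176.158.128/25 (119.176.158.128 - 119.176.158.255) does not contain 119.176.158.32
  119.184.158.0/23 (119.184.158.0 - 119.184.159.255) does not contain 119.176.158.32
  119.176.148.0/22 (119.176.148.0 - 119.176.151.255) does not contain 119.176.158.32
  119.176.160.0/19 (119.176.160.0 - 119.176.191.255) does not contain 119.176.158.32
Longest matching prefix is /14 -> next hop DMZ-FW.

DMZ-FW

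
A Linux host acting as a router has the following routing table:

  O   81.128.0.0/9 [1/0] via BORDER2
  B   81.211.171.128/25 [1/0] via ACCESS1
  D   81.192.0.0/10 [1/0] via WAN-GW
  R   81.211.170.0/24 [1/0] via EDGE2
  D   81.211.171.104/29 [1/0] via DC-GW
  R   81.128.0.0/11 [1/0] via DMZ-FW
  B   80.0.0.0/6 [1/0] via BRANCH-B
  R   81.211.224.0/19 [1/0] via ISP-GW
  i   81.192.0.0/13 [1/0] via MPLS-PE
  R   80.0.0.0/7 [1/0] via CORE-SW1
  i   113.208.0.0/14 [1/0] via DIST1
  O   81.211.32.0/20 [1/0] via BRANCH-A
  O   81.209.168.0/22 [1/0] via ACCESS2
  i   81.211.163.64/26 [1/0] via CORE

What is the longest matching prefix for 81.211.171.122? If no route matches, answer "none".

81.192.0.0/10

Entries matching 81.211.171.122:
  80.0.0.0/6 (80.0.0.0 - 83.255.255.255)
  80.0.0.0/7 (80.0.0.0 - 81.255.255.255)
  81.128.0.0/9 (81.128.0.0 - 81.255.255.255)
  81.192.0.0/10 (81.192.0.0 - 81.255.255.255)
Most specific is 81.192.0.0/10.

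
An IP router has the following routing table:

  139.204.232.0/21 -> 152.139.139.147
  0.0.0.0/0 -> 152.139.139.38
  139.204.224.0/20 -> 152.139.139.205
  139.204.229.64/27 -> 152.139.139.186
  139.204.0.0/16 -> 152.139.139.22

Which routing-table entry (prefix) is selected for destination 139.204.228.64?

139.204.224.0/20

Entries matching 139.204.228.64:
  0.0.0.0/0 (default, matches everything)
  139.204.0.0/16 (139.204.0.0 - 139.204.255.255)
  139.204.224.0/20 (139.204.224.0 - 139.204.239.255)
Most specific is 139.204.224.0/20.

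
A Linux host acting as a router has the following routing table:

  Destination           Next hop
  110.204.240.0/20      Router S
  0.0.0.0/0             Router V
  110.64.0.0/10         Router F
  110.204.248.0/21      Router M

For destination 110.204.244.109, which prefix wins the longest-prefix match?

Entries matching 110.204.244.109:
  0.0.0.0/0 (default, matches everything)
  110.204.240.0/20 (110.204.240.0 - 110.204.255.255)
Most specific is 110.204.240.0/20.

110.204.240.0/20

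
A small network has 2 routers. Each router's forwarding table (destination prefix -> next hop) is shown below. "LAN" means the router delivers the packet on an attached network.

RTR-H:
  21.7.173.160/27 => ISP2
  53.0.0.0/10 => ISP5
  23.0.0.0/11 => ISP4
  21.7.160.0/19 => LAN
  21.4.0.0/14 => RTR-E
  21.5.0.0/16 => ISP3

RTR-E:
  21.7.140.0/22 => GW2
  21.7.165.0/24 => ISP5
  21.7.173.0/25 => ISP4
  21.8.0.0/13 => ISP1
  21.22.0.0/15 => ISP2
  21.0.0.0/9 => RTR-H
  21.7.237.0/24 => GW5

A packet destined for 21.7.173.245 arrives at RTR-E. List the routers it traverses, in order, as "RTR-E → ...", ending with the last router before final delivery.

RTR-E → RTR-H

At RTR-E: longest match for 21.7.173.245 is 21.0.0.0/9 -> RTR-H
At RTR-H: longest match for 21.7.173.245 is 21.7.160.0/19 -> LAN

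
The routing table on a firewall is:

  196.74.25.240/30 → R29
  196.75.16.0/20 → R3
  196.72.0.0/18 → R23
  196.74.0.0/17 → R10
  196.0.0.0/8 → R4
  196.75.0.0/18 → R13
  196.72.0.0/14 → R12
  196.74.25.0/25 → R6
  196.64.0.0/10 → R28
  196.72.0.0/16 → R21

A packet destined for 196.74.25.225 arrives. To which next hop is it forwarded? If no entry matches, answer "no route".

R10

Routes whose prefix contains 196.74.25.225:
  196.0.0.0/8 (196.0.0.0 - 196.255.255.255) -> R4
  196.64.0.0/10 (196.64.0.0 - 196.127.255.255) -> R28
  196.72.0.0/14 (196.72.0.0 - 196.75.255.255) -> R12
  196.74.0.0/17 (196.74.0.0 - 196.74.127.255) -> R10
More-specific entries that do NOT match:
  196.74.25.240/30 (196.74.25.240 - 196.74.25.243) does not contain 196.74.25.225
  196.74.25.0/25 (196.74.25.0 - 196.74.25.127) does not contain 196.74.25.225
  196.75.16.0/20 (196.75.16.0 - 196.75.31.255) does not contain 196.74.25.225
  196.72.0.0/18 (196.72.0.0 - 196.72.63.255) does not contain 196.74.25.225
  196.75.0.0/18 (196.75.0.0 - 196.75.63.255) does not contain 196.74.25.225
Longest matching prefix is /17 -> next hop R10.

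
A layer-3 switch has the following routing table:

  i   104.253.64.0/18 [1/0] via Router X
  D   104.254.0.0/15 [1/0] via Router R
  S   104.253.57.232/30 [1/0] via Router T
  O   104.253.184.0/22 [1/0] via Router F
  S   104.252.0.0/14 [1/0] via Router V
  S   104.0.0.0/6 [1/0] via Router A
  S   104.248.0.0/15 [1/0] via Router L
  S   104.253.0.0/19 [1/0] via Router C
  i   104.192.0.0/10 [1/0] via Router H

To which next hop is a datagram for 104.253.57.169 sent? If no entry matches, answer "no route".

Routes whose prefix contains 104.253.57.169:
  104.0.0.0/6 (104.0.0.0 - 107.255.255.255) -> Router A
  104.192.0.0/10 (104.192.0.0 - 104.255.255.255) -> Router H
  104.252.0.0/14 (104.252.0.0 - 104.255.255.255) -> Router V
More-specific entries that do NOT match:
  104.253.57.232/30 (104.253.57.232 - 104.253.57.235) does not contain 104.253.57.169
  104.253.184.0/22 (104.253.184.0 - 104.253.187.255) does not contain 104.253.57.169
  104.253.0.0/19 (104.253.0.0 - 104.253.31.255) does not contain 104.253.57.169
  104.253.64.0/18 (104.253.64.0 - 104.253.127.255) does not contain 104.253.57.169
  104.254.0.0/15 (104.254.0.0 - 104.255.255.255) does not contain 104.253.57.169
  104.248.0.0/15 (104.248.0.0 - 104.249.255.255) does not contain 104.253.57.169
Longest matching prefix is /14 -> next hop Router V.

Router V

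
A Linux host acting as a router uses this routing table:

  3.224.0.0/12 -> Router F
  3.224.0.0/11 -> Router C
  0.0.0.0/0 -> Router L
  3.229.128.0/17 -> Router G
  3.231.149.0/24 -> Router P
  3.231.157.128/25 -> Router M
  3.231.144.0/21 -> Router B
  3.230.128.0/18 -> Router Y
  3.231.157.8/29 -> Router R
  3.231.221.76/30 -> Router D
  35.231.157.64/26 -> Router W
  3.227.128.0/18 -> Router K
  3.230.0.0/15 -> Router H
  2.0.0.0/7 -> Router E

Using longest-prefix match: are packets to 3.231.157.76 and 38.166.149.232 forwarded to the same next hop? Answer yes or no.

3.231.157.76: longest match 3.230.0.0/15 -> Router H
38.166.149.232: longest match 0.0.0.0/0 -> Router L

no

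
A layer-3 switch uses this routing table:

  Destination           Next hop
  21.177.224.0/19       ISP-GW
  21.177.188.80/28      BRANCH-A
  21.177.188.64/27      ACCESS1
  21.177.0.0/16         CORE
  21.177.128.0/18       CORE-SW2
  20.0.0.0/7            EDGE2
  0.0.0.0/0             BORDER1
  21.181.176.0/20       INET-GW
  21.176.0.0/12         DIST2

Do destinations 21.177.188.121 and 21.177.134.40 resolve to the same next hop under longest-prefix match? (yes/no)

yes

21.177.188.121: longest match 21.177.128.0/18 -> CORE-SW2
21.177.134.40: longest match 21.177.128.0/18 -> CORE-SW2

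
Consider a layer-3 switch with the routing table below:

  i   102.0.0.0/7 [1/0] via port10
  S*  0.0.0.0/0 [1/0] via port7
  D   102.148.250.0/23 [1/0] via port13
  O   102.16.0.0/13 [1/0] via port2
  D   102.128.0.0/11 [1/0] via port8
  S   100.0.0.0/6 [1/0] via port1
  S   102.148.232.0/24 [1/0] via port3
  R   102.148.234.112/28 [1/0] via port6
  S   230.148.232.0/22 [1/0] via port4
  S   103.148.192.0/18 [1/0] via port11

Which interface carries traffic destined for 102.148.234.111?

port8

Routes whose prefix contains 102.148.234.111:
  0.0.0.0/0 (default, matches everything) -> port7
  100.0.0.0/6 (100.0.0.0 - 103.255.255.255) -> port1
  102.0.0.0/7 (102.0.0.0 - 103.255.255.255) -> port10
  102.128.0.0/11 (102.128.0.0 - 102.159.255.255) -> port8
More-specific entries that do NOT match:
  102.148.234.112/28 (102.148.234.112 - 102.148.234.127) does not contain 102.148.234.111
  102.148.232.0/24 (102.148.232.0 - 102.148.232.255) does not contain 102.148.234.111
  102.148.250.0/23 (102.148.250.0 - 102.148.251.255) does not contain 102.148.234.111
  230.148.232.0/22 (230.148.232.0 - 230.148.235.255) does not contain 102.148.234.111
  103.148.192.0/18 (103.148.192.0 - 103.148.255.255) does not contain 102.148.234.111
  102.16.0.0/13 (102.16.0.0 - 102.23.255.255) does not contain 102.148.234.111
Longest matching prefix is /11 -> interface port8.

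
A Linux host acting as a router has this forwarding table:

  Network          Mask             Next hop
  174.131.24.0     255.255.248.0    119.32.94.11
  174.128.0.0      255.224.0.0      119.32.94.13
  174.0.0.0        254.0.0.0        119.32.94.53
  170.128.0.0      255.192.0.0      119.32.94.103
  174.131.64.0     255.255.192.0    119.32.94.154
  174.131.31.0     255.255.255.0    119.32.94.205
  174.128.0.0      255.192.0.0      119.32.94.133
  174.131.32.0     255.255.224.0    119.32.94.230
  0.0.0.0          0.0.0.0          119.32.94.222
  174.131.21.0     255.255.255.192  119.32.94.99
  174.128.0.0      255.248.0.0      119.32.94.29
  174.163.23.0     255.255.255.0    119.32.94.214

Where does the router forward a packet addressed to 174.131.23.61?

119.32.94.29

Routes whose prefix contains 174.131.23.61:
  0.0.0.0/0 (default, matches everything) -> 119.32.94.222
  174.0.0.0/7 (174.0.0.0 - 175.255.255.255) -> 119.32.94.53
  174.128.0.0/10 (174.128.0.0 - 174.191.255.255) -> 119.32.94.133
  174.128.0.0/11 (174.128.0.0 - 174.159.255.255) -> 119.32.94.13
  174.128.0.0/13 (174.128.0.0 - 174.135.255.255) -> 119.32.94.29
More-specific entries that do NOT match:
  174.131.21.0/26 (174.131.21.0 - 174.131.21.63) does not contain 174.131.23.61
  174.131.31.0/24 (174.131.31.0 - 174.131.31.255) does not contain 174.131.23.61
  174.163.23.0/24 (174.163.23.0 - 174.163.23.255) does not contain 174.131.23.61
  174.131.24.0/21 (174.131.24.0 - 174.131.31.255) does not contain 174.131.23.61
  174.131.32.0/19 (174.131.32.0 - 174.131.63.255) does not contain 174.131.23.61
  174.131.64.0/18 (174.131.64.0 - 174.131.127.255) does not contain 174.131.23.61
Longest matching prefix is /13 -> next hop 119.32.94.29.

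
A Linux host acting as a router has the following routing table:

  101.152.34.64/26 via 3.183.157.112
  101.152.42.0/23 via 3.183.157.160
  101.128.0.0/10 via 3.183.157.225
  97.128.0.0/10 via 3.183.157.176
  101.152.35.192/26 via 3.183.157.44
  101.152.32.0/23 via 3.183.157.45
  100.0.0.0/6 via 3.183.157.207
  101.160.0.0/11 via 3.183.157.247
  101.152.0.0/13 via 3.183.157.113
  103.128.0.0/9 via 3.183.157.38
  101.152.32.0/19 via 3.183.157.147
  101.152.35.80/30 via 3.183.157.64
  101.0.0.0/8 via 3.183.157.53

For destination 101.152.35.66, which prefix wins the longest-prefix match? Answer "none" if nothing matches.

Entries matching 101.152.35.66:
  100.0.0.0/6 (100.0.0.0 - 103.255.255.255)
  101.0.0.0/8 (101.0.0.0 - 101.255.255.255)
  101.128.0.0/10 (101.128.0.0 - 101.191.255.255)
  101.152.0.0/13 (101.152.0.0 - 101.159.255.255)
  101.152.32.0/19 (101.152.32.0 - 101.152.63.255)
Most specific is 101.152.32.0/19.

101.152.32.0/19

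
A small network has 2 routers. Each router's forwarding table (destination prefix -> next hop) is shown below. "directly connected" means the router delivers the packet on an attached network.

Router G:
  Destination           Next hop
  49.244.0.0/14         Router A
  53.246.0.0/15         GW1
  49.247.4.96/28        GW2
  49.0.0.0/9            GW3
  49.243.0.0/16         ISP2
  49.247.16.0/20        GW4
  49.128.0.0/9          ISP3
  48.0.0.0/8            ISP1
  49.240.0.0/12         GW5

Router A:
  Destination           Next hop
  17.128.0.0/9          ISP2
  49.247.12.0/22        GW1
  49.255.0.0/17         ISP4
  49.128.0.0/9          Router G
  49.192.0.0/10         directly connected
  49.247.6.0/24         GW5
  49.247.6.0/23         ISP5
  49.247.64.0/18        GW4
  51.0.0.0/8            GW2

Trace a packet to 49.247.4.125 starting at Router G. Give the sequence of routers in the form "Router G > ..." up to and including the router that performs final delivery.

At Router G: longest match for 49.247.4.125 is 49.244.0.0/14 -> Router A
At Router A: longest match for 49.247.4.125 is 49.192.0.0/10 -> directly connected

Router G > Router A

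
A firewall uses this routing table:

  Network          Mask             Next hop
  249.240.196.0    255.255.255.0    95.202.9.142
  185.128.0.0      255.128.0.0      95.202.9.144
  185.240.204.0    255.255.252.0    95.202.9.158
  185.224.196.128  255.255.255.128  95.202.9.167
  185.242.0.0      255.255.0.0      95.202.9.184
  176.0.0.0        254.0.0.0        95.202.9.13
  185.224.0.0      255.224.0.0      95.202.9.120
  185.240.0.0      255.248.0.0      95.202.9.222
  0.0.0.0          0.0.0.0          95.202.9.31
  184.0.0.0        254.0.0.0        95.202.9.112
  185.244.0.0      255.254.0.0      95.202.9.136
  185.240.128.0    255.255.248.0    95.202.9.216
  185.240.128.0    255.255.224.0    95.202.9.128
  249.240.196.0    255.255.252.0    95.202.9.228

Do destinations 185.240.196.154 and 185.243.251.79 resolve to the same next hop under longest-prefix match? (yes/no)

yes

185.240.196.154: longest match 185.240.0.0/13 -> 95.202.9.222
185.243.251.79: longest match 185.240.0.0/13 -> 95.202.9.222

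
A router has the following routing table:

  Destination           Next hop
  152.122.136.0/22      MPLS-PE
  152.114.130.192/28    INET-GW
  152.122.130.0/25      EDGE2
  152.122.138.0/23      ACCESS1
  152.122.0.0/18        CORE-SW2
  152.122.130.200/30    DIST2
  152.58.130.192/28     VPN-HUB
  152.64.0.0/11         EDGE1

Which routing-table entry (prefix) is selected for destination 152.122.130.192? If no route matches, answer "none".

none

152.122.130.192 is outside every listed prefix and there is no default route.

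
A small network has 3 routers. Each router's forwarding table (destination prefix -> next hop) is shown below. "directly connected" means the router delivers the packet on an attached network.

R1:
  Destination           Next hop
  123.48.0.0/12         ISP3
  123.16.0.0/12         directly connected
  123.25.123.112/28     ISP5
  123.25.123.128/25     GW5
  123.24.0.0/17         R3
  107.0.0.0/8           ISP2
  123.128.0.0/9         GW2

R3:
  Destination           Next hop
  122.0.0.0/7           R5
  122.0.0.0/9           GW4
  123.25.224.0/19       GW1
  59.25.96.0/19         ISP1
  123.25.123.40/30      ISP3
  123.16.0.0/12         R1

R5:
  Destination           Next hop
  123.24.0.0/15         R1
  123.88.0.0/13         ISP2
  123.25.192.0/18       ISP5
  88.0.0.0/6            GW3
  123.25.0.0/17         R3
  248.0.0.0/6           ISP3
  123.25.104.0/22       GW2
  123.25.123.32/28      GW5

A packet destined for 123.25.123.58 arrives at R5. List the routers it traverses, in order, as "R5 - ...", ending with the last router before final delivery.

At R5: longest match for 123.25.123.58 is 123.25.0.0/17 -> R3
At R3: longest match for 123.25.123.58 is 123.16.0.0/12 -> R1
At R1: longest match for 123.25.123.58 is 123.16.0.0/12 -> directly connected

R5 - R3 - R1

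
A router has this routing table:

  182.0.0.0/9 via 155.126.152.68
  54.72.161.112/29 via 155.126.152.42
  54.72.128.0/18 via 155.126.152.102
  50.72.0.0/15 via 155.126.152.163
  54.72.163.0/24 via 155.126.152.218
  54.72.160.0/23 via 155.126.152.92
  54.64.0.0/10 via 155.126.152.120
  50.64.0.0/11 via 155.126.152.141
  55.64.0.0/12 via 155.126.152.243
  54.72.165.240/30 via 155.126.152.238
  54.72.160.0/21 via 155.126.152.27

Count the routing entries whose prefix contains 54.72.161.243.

4

Prefixes containing 54.72.161.243:
  54.64.0.0/10 (54.64.0.0 - 54.127.255.255)
  54.72.128.0/18 (54.72.128.0 - 54.72.191.255)
  54.72.160.0/21 (54.72.160.0 - 54.72.167.255)
  54.72.160.0/23 (54.72.160.0 - 54.72.161.255)
Total matching entries: 4.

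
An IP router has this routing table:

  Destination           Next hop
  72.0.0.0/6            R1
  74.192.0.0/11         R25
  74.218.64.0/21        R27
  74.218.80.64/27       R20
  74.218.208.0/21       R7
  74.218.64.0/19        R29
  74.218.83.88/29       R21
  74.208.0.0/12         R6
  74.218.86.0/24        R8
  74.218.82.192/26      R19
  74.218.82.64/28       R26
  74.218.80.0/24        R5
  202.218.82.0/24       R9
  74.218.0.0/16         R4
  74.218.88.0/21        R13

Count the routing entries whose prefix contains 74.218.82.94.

Prefixes containing 74.218.82.94:
  72.0.0.0/6 (72.0.0.0 - 75.255.255.255)
  74.192.0.0/11 (74.192.0.0 - 74.223.255.255)
  74.208.0.0/12 (74.208.0.0 - 74.223.255.255)
  74.218.0.0/16 (74.218.0.0 - 74.218.255.255)
  74.218.64.0/19 (74.218.64.0 - 74.218.95.255)
Total matching entries: 5.

5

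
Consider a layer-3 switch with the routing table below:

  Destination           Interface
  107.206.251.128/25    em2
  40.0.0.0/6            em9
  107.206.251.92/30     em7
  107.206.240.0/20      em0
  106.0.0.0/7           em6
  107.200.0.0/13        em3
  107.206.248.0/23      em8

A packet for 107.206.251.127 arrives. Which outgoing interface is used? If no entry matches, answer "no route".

em0

Routes whose prefix contains 107.206.251.127:
  106.0.0.0/7 (106.0.0.0 - 107.255.255.255) -> em6
  107.200.0.0/13 (107.200.0.0 - 107.207.255.255) -> em3
  107.206.240.0/20 (107.206.240.0 - 107.206.255.255) -> em0
More-specific entries that do NOT match:
  107.206.251.92/30 (107.206.251.92 - 107.206.251.95) does not contain 107.206.251.127
  107.206.251.128/25 (107.206.251.128 - 107.206.251.255) does not contain 107.206.251.127
  107.206.248.0/23 (107.206.248.0 - 107.206.249.255) does not contain 107.206.251.127
Longest matching prefix is /20 -> interface em0.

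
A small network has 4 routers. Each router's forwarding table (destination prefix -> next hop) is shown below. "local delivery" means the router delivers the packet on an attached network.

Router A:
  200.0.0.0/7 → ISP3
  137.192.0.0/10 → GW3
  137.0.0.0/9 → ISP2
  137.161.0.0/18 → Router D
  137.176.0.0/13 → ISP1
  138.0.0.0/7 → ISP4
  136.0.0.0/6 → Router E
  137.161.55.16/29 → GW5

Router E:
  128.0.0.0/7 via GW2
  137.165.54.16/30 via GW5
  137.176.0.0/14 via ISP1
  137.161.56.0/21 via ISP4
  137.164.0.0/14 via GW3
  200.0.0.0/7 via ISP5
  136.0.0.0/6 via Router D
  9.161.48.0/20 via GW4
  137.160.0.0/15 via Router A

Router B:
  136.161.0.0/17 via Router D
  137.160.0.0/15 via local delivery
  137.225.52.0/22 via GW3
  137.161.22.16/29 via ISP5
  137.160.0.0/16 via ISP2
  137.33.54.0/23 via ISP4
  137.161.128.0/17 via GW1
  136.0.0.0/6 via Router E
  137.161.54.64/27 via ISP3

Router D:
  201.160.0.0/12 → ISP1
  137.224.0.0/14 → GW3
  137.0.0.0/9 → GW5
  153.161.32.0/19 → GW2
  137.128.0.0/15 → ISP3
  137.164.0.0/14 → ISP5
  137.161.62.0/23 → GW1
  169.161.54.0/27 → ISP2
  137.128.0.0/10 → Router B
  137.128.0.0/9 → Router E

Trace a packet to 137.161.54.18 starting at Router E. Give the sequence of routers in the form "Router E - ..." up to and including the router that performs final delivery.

Router E - Router A - Router D - Router B

At Router E: longest match for 137.161.54.18 is 137.160.0.0/15 -> Router A
At Router A: longest match for 137.161.54.18 is 137.161.0.0/18 -> Router D
At Router D: longest match for 137.161.54.18 is 137.128.0.0/10 -> Router B
At Router B: longest match for 137.161.54.18 is 137.160.0.0/15 -> local delivery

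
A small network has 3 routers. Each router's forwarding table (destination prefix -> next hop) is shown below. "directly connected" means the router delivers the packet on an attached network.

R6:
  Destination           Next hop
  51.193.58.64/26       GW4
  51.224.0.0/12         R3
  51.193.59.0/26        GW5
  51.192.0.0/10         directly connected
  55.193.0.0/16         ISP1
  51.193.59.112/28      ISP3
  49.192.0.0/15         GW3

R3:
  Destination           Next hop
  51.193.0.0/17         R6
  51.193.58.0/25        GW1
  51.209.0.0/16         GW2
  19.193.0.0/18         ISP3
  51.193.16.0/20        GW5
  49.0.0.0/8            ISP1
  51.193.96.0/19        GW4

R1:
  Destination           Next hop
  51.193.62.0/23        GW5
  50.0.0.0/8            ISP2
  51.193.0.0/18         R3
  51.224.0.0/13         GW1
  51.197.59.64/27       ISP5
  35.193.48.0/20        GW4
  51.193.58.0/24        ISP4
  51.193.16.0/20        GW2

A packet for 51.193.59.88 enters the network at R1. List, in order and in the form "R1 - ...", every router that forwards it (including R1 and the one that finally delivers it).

At R1: longest match for 51.193.59.88 is 51.193.0.0/18 -> R3
At R3: longest match for 51.193.59.88 is 51.193.0.0/17 -> R6
At R6: longest match for 51.193.59.88 is 51.192.0.0/10 -> directly connected

R1 - R3 - R6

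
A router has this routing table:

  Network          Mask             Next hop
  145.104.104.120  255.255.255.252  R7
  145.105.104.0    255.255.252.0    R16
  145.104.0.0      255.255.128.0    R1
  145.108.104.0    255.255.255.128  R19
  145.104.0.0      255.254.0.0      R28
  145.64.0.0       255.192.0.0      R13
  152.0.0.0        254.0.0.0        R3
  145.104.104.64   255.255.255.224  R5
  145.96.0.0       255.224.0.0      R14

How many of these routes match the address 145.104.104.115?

Prefixes containing 145.104.104.115:
  145.64.0.0/10 (145.64.0.0 - 145.127.255.255)
  145.96.0.0/11 (145.96.0.0 - 145.127.255.255)
  145.104.0.0/15 (145.104.0.0 - 145.105.255.255)
  145.104.0.0/17 (145.104.0.0 - 145.104.127.255)
Total matching entries: 4.

4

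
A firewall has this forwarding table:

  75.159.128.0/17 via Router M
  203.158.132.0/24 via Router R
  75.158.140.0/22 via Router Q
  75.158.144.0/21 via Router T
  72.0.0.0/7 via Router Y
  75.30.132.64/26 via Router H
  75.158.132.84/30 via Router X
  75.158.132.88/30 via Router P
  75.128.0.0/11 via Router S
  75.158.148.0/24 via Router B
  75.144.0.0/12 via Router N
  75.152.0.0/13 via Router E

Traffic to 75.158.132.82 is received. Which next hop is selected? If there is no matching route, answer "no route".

Router E

Routes whose prefix contains 75.158.132.82:
  75.128.0.0/11 (75.128.0.0 - 75.159.255.255) -> Router S
  75.144.0.0/12 (75.144.0.0 - 75.159.255.255) -> Router N
  75.152.0.0/13 (75.152.0.0 - 75.159.255.255) -> Router E
More-specific entries that do NOT match:
  75.158.132.84/30 (75.158.132.84 - 75.158.132.87) does not contain 75.158.132.82
  75.158.132.88/30 (75.158.132.88 - 75.158.132.91) does not contain 75.158.132.82
  75.30.132.64/26 (75.30.132.64 - 75.30.132.127) does not contain 75.158.132.82
  203.158.132.0/24 (203.158.132.0 - 203.158.132.255) does not contain 75.158.132.82
  75.158.148.0/24 (75.158.148.0 - 75.158.148.255) does not contain 75.158.132.82
  75.158.140.0/22 (75.158.140.0 - 75.158.143.255) does not contain 75.158.132.82
  75.158.144.0/21 (75.158.144.0 - 75.158.151.255) does not contain 75.158.132.82
  75.159.128.0/17 (75.159.128.0 - 75.159.255.255) does not contain 75.158.132.82
Longest matching prefix is /13 -> next hop Router E.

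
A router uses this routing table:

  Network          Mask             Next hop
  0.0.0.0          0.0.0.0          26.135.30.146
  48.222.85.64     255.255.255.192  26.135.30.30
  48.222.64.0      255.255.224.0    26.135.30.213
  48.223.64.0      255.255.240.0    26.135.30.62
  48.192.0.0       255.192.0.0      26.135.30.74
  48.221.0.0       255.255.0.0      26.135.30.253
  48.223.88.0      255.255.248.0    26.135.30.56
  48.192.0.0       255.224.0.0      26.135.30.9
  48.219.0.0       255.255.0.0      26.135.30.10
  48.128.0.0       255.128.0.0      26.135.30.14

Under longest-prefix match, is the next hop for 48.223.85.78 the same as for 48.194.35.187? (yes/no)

yes

48.223.85.78: longest match 48.192.0.0/11 -> 26.135.30.9
48.194.35.187: longest match 48.192.0.0/11 -> 26.135.30.9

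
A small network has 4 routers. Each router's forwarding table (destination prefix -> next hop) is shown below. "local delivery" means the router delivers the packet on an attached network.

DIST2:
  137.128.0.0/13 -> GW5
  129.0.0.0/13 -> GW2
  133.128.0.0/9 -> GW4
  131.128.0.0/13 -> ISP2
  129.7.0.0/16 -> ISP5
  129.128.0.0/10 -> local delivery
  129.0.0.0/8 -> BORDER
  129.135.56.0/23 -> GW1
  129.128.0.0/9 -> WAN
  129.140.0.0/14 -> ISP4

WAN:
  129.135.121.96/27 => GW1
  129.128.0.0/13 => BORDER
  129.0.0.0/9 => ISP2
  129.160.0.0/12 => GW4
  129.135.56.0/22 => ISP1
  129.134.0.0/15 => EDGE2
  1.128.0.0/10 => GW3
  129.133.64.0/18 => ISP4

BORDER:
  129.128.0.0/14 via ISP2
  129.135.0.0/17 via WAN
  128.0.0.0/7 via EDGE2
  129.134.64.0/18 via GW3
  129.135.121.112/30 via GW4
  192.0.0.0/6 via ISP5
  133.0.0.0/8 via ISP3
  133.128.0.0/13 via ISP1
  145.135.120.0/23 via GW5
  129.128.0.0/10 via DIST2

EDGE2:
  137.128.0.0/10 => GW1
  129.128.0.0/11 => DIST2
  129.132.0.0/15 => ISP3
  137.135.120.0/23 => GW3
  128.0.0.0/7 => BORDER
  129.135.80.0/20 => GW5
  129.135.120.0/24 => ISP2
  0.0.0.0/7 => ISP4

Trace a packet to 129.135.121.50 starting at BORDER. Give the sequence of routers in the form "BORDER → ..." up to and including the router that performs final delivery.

At BORDER: longest match for 129.135.121.50 is 129.135.0.0/17 -> WAN
At WAN: longest match for 129.135.121.50 is 129.134.0.0/15 -> EDGE2
At EDGE2: longest match for 129.135.121.50 is 129.128.0.0/11 -> DIST2
At DIST2: longest match for 129.135.121.50 is 129.128.0.0/10 -> local delivery

BORDER → WAN → EDGE2 → DIST2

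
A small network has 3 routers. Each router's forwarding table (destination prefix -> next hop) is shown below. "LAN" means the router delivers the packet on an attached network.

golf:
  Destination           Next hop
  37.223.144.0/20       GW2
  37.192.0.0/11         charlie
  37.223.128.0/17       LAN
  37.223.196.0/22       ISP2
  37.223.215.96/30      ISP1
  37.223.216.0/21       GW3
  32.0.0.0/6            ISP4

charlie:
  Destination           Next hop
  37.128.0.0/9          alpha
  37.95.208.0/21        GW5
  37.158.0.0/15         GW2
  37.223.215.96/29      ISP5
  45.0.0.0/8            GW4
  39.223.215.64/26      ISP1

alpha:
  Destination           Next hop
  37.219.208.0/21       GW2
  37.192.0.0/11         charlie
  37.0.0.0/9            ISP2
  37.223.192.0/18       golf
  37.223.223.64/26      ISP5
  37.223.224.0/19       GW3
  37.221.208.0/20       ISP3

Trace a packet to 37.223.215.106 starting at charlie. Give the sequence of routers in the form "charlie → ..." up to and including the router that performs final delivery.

At charlie: longest match for 37.223.215.106 is 37.128.0.0/9 -> alpha
At alpha: longest match for 37.223.215.106 is 37.223.192.0/18 -> golf
At golf: longest match for 37.223.215.106 is 37.223.128.0/17 -> LAN

charlie → alpha → golf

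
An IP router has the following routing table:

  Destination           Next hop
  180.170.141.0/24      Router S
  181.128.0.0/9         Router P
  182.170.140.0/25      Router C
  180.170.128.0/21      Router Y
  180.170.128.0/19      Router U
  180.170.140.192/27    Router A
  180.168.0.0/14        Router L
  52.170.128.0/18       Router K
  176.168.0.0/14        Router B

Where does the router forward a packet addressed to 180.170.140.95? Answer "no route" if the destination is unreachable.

Router U

Routes whose prefix contains 180.170.140.95:
  180.168.0.0/14 (180.168.0.0 - 180.171.255.255) -> Router L
  180.170.128.0/19 (180.170.128.0 - 180.170.159.255) -> Router U
More-specific entries that do NOT match:
  180.170.140.192/27 (180.170.140.192 - 180.170.140.223) does not contain 180.170.140.95
  182.170.140.0/25 (182.170.140.0 - 182.170.140.127) does not contain 180.170.140.95
  180.170.141.0/24 (180.170.141.0 - 180.170.141.255) does not contain 180.170.140.95
  180.170.128.0/21 (180.170.128.0 - 180.170.135.255) does not contain 180.170.140.95
Longest matching prefix is /19 -> next hop Router U.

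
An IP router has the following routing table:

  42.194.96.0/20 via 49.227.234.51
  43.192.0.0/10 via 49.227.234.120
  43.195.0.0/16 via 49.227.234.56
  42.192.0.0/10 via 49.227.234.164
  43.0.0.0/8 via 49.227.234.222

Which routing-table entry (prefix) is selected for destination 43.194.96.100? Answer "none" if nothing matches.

43.192.0.0/10

Entries matching 43.194.96.100:
  43.0.0.0/8 (43.0.0.0 - 43.255.255.255)
  43.192.0.0/10 (43.192.0.0 - 43.255.255.255)
Most specific is 43.192.0.0/10.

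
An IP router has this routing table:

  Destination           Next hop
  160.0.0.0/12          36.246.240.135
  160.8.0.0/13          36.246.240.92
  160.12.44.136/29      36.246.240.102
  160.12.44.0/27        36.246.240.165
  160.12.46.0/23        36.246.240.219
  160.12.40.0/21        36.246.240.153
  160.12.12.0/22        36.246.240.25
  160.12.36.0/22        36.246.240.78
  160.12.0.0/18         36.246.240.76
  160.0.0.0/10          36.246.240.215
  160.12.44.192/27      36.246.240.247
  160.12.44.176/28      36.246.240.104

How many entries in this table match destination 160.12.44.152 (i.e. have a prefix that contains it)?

5

Prefixes containing 160.12.44.152:
  160.0.0.0/10 (160.0.0.0 - 160.63.255.255)
  160.0.0.0/12 (160.0.0.0 - 160.15.255.255)
  160.8.0.0/13 (160.8.0.0 - 160.15.255.255)
  160.12.0.0/18 (160.12.0.0 - 160.12.63.255)
  160.12.40.0/21 (160.12.40.0 - 160.12.47.255)
Total matching entries: 5.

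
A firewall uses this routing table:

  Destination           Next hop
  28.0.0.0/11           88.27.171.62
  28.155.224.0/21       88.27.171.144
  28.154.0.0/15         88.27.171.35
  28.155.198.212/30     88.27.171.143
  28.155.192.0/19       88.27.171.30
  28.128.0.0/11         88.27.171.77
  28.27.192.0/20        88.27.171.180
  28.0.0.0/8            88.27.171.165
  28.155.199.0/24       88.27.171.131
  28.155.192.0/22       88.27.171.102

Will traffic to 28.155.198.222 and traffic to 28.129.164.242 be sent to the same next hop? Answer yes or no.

28.155.198.222: longest match 28.155.192.0/19 -> 88.27.171.30
28.129.164.242: longest match 28.128.0.0/11 -> 88.27.171.77

no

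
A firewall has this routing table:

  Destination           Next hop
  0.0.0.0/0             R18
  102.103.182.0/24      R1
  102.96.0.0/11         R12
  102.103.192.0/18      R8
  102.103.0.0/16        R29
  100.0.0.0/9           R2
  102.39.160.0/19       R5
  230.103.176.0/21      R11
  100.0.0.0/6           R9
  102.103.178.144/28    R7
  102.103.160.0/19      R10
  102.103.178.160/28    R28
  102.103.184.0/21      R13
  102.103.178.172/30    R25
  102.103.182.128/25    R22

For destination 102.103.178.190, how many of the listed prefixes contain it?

Prefixes containing 102.103.178.190:
  0.0.0.0/0 (default, matches everything)
  100.0.0.0/6 (100.0.0.0 - 103.255.255.255)
  102.96.0.0/11 (102.96.0.0 - 102.127.255.255)
  102.103.0.0/16 (102.103.0.0 - 102.103.255.255)
  102.103.160.0/19 (102.103.160.0 - 102.103.191.255)
Total matching entries: 5.

5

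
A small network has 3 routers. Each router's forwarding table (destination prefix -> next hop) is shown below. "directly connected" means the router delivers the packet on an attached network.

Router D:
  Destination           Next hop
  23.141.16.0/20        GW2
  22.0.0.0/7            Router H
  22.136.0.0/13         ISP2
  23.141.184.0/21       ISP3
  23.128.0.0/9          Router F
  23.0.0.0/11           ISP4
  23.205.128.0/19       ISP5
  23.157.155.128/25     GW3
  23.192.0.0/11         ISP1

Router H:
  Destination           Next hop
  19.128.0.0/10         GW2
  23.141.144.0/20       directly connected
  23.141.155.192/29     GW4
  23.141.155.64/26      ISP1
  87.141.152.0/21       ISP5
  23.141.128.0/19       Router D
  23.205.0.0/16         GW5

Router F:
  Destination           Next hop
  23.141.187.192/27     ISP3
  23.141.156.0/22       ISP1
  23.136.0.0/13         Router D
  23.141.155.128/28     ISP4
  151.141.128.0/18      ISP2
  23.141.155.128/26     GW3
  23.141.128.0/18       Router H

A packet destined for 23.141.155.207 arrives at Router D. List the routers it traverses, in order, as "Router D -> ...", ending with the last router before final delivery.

Router D -> Router F -> Router H

At Router D: longest match for 23.141.155.207 is 23.128.0.0/9 -> Router F
At Router F: longest match for 23.141.155.207 is 23.141.128.0/18 -> Router H
At Router H: longest match for 23.141.155.207 is 23.141.144.0/20 -> directly connected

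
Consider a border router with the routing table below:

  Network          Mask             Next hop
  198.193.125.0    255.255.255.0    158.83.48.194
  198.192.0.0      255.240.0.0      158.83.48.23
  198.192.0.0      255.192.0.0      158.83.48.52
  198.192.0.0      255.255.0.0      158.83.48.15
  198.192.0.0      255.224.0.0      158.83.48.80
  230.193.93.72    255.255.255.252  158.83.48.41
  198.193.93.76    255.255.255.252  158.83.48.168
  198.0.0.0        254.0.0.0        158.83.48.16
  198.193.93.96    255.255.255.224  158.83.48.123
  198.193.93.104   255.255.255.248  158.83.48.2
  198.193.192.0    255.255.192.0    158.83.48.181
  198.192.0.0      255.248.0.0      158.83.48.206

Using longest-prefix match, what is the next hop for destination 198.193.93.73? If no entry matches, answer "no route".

158.83.48.206

Routes whose prefix contains 198.193.93.73:
  198.0.0.0/7 (198.0.0.0 - 199.255.255.255) -> 158.83.48.16
  198.192.0.0/10 (198.192.0.0 - 198.255.255.255) -> 158.83.48.52
  198.192.0.0/11 (198.192.0.0 - 198.223.255.255) -> 158.83.48.80
  198.192.0.0/12 (198.192.0.0 - 198.207.255.255) -> 158.83.48.23
  198.192.0.0/13 (198.192.0.0 - 198.199.255.255) -> 158.83.48.206
More-specific entries that do NOT match:
  230.193.93.72/30 (230.193.93.72 - 230.193.93.75) does not contain 198.193.93.73
  198.193.93.76/30 (198.193.93.76 - 198.193.93.79) does not contain 198.193.93.73
  198.193.93.104/29 (198.193.93.104 - 198.193.93.111) does not contain 198.193.93.73
  198.193.93.96/27 (198.193.93.96 - 198.193.93.127) does not contain 198.193.93.73
  198.193.125.0/24 (198.193.125.0 - 198.193.125.255) does not contain 198.193.93.73
  198.193.192.0/18 (198.193.192.0 - 198.193.255.255) does not contain 198.193.93.73
  198.192.0.0/16 (198.192.0.0 - 198.192.255.255) does not contain 198.193.93.73
Longest matching prefix is /13 -> next hop 158.83.48.206.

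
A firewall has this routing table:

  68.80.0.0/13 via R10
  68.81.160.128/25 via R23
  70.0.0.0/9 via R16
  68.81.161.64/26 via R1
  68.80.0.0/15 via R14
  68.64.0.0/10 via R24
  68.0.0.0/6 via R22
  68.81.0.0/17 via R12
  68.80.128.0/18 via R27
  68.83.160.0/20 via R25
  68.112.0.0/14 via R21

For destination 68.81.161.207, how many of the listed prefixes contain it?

4

Prefixes containing 68.81.161.207:
  68.0.0.0/6 (68.0.0.0 - 71.255.255.255)
  68.64.0.0/10 (68.64.0.0 - 68.127.255.255)
  68.80.0.0/13 (68.80.0.0 - 68.87.255.255)
  68.80.0.0/15 (68.80.0.0 - 68.81.255.255)
Total matching entries: 4.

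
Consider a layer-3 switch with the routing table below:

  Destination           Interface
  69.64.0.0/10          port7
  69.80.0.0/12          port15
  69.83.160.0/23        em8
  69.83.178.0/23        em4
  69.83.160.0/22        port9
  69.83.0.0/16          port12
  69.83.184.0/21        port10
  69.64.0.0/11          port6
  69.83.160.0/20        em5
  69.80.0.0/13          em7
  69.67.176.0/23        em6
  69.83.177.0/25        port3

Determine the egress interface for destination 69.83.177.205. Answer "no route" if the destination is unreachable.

port12

Routes whose prefix contains 69.83.177.205:
  69.64.0.0/10 (69.64.0.0 - 69.127.255.255) -> port7
  69.64.0.0/11 (69.64.0.0 - 69.95.255.255) -> port6
  69.80.0.0/12 (69.80.0.0 - 69.95.255.255) -> port15
  69.80.0.0/13 (69.80.0.0 - 69.87.255.255) -> em7
  69.83.0.0/16 (69.83.0.0 - 69.83.255.255) -> port12
More-specific entries that do NOT match:
  69.83.177.0/25 (69.83.177.0 - 69.83.177.127) does not contain 69.83.177.205
  69.83.160.0/23 (69.83.160.0 - 69.83.161.255) does not contain 69.83.177.205
  69.83.178.0/23 (69.83.178.0 - 69.83.179.255) does not contain 69.83.177.205
  69.67.176.0/23 (69.67.176.0 - 69.67.177.255) does not contain 69.83.177.205
  69.83.160.0/22 (69.83.160.0 - 69.83.163.255) does not contain 69.83.177.205
  69.83.184.0/21 (69.83.184.0 - 69.83.191.255) does not contain 69.83.177.205
  69.83.160.0/20 (69.83.160.0 - 69.83.175.255) does not contain 69.83.177.205
Longest matching prefix is /16 -> interface port12.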